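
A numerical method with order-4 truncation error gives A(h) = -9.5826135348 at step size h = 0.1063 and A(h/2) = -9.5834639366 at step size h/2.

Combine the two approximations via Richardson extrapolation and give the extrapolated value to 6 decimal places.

-9.583521

Order 4 gives 2^r = 16 and 2^r − 1 = 15.
16*(-9.5834639366) = -153.3354229856; subtract (-9.5826135348) → -143.7528094508
Divide by 2^4 − 1 = 15.
Result: -9.5835206301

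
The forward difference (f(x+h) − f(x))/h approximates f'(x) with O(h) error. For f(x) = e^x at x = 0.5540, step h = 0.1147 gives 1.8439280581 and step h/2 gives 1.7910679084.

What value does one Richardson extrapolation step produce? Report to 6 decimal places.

1.738208

With r = 1 the leading error scales as h^1, so the weight is 2^1 = 2.
2 × 1.7910679084 − 1.8439280581 = 1.7382077587
Denominator 2 − 1 = 1.
1.7382077587 ÷ 1 = 1.7382077587
Gap between inputs: 5.286e-02; correction applied: −0.0528601497.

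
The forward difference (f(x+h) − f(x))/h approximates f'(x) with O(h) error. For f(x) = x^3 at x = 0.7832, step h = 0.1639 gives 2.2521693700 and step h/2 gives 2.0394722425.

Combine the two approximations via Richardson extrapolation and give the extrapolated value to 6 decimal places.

1.826775

Leading term ∝ h^1; use weight 2 = 2^1.
Weighted: 4.0789444850 − 2.2521693700 = 1.8267751150
Divide by 2^1 − 1 = 1.
Result: 1.8267751150
Shift from A(h/2): −0.2126971275.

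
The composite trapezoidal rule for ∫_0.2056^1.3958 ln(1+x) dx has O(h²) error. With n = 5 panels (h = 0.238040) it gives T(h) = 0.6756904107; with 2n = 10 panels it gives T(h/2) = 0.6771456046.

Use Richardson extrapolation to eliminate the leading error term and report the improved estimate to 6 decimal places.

0.677631

r = 2: numerator weight 4, denominator 3.
Top: 4(0.6771456046) − (0.6756904107) = 2.0328920077
Divide by 2^2 − 1 = 3.
(4·0.6771456046 − 0.6756904107)/(4 − 1) = 0.6776306692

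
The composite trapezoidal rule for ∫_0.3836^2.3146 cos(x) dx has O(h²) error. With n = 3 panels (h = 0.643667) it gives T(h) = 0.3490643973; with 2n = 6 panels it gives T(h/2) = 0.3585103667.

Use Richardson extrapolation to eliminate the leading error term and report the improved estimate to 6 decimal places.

r = 2, so 2^r = 4.
4 × 0.3585103667 − 0.3490643973 = 1.0849770695
Denominator 4 − 1 = 3.
Extrapolated: 1.0849770695 / 3 = 0.3616590232
Gap between inputs: 9.446e-03; correction applied: +0.0031486565.

0.361659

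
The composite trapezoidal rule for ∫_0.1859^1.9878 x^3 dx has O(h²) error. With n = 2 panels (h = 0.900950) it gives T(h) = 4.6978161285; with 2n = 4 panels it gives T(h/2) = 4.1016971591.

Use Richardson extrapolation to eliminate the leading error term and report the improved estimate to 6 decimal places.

r = 2, so 2^r = 4.
Numerator 4×A(h/2) − A(h) = 4×4.1016971591 − 4.6978161285 = 11.7089725079
(4×4.1016971591 − 4.6978161285)/(4 − 1) = 3.9029908360
Gap between inputs: 5.961e-01; correction applied: −0.1987063231.

3.902991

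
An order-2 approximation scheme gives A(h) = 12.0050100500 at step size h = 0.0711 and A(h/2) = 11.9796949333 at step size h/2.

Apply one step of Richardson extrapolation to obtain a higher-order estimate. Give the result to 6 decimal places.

Order 2 gives 2^r = 4 and 2^r − 1 = 3.
A(h/2) − A(h) = 11.9796949333 − 12.0050100500 = -0.0253151167
Divide by 2^2 − 1 = 3: (-0.0253151167)/3 = -0.0084383722
R = A(h/2) + (A(h/2) − A(h))/3 = 11.9796949333 − 0.0084383722 = 11.9712565611

11.971257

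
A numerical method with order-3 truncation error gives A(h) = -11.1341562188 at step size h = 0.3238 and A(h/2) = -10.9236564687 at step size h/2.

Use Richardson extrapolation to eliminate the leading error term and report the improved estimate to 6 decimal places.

-10.893585

Method order is 3; weight 2^3 = 8.
8·(-10.9236564687) = -87.3892517496; subtract (-11.1341562188) → -76.2550955308
Extrapolated: (-76.2550955308) / 7 = -10.8935850758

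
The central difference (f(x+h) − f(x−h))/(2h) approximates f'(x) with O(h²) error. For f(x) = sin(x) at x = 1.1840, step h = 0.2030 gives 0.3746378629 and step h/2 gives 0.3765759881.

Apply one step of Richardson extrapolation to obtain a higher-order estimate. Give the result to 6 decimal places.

r = 2, so 2^r = 4.
Weighted: 1.5063039524 − 0.3746378629 = 1.1316660895
Extrapolated: 1.1316660895 / 3 = 0.3772220298
Gap between inputs: 1.938e-03; correction applied: +0.0006460417.

0.377222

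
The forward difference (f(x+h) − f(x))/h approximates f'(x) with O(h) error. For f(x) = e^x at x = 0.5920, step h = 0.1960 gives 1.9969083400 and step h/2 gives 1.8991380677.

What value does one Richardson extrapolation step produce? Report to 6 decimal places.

1.801368

With r = 1 the leading error scales as h^1, so the weight is 2^1 = 2.
2·1.8991380677 = 3.7982761354; subtract 1.9969083400 → 1.8013677954
Divide by 2^1 − 1 = 1.
R = 1.8013677954/1 = 1.8013677954
Gap between inputs: 9.777e-02; correction applied: −0.0977702723.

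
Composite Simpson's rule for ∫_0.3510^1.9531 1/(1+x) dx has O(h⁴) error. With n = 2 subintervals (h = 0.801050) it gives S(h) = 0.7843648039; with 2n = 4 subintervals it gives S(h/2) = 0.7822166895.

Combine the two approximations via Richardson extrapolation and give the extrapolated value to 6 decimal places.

The method has order 4: 2^4 = 16.
16 × 0.7822166895 = 12.5154670320; subtract 0.7843648039 → 11.7311022281
Denominator 16 − 1 = 15.
Result: 0.7820734819

0.782073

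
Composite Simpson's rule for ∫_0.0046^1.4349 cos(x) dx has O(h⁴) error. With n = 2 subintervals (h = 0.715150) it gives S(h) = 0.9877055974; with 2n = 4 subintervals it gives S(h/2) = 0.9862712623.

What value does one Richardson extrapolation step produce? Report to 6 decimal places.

0.986176

The method has order 4: 2^4 = 16.
Weighted: 15.7803401968 − 0.9877055974 = 14.7926345994
Denominator 16 − 1 = 15.
14.7926345994 ÷ 15 = 0.9861756400
Shift from A(h/2): −0.0000956223.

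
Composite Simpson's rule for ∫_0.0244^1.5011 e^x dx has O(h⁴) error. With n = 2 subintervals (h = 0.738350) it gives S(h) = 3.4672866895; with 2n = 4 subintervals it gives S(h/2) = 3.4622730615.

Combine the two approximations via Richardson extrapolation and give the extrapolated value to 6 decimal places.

3.461939

The method has order 4: 2^4 = 16.
A(h/2) − A(h) = 3.4622730615 − 3.4672866895 = -0.0050136280
Correction (A(h/2) − A(h))/(16 − 1) = (-0.0050136280)/15 = -0.0003342419
R = 3.4622730615 − 0.0003342419 = 3.4619388196
Shift from A(h/2): −0.0003342419.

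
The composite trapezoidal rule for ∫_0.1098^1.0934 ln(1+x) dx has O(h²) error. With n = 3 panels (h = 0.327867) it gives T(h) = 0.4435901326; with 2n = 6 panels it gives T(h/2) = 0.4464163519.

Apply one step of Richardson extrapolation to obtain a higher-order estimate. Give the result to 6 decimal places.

0.447358

The method has order 2: 2^2 = 4.
A(h/2) − A(h) = 0.4464163519 − 0.4435901326 = 0.0028262193
Divide by 2^2 − 1 = 3: 0.0028262193/3 = 0.0009420731
R = 0.4464163519 + 0.0009420731 = 0.4473584250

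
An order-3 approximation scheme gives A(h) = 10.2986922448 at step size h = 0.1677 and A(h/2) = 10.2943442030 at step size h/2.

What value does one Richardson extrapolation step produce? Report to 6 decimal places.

Method order is 3; weight 2^3 = 8.
8 × 10.2943442030 = 82.3547536240; subtract 10.2986922448 → 72.0560613792
Divide by 2^3 − 1 = 7.
R = 72.0560613792/7 = 10.2937230542
Correction |R − A(h/2)| = 6.211e-04; gap |A(h/2) − A(h)| = 4.348e-03.

10.293723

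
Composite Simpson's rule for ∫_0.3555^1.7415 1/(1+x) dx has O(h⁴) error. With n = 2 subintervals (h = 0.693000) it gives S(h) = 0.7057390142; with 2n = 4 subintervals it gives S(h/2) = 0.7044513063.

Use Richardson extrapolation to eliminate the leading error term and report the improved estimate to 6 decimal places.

Order 4 gives 2^r = 16 and 2^r − 1 = 15.
Numerator 16×A(h/2) − A(h) = 16×0.7044513063 − 0.7057390142 = 10.5654818866
Extrapolated: 10.5654818866 / 15 = 0.7043654591

0.704365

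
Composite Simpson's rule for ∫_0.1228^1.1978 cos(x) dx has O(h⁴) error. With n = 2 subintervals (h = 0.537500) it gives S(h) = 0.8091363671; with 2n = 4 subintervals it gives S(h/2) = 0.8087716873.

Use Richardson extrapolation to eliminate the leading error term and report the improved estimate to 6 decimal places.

Order 4 gives 2^r = 16 and 2^r − 1 = 15.
Difference of the inputs: 0.8087716873 − 0.8091363671 = -0.0003646798
Correction (A(h/2) − A(h))/(16 − 1) = (-0.0003646798)/15 = -0.0000243120
R = A(h/2) + (A(h/2) − A(h))/15 = 0.8087716873 − 0.0000243120 = 0.8087473753
Gap between inputs: 3.647e-04; correction applied: −0.0000243120.

0.808747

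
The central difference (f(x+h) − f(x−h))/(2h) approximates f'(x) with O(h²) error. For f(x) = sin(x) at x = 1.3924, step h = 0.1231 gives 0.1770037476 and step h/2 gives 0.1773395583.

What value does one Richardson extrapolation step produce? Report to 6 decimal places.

0.177451

Method order is 2; weight 2^2 = 4.
Numerator 4*A(h/2) − A(h) = 4*0.1773395583 − 0.1770037476 = 0.5323544856
Denominator 4 − 1 = 3.
Extrapolated: 0.5323544856 / 3 = 0.1774514952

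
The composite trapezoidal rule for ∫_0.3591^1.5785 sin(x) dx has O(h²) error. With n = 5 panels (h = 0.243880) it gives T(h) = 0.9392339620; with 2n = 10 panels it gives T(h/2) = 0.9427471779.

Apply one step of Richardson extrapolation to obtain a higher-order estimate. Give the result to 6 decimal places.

0.943918

With r = 2 the leading error scales as h^2, so the weight is 2^2 = 4.
Top: 4(0.9427471779) − (0.9392339620) = 2.8317547496
Denominator 4 − 1 = 3.
Result: 0.9439182499
Correction |R − A(h/2)| = 1.171e-03; gap |A(h/2) − A(h)| = 3.513e-03.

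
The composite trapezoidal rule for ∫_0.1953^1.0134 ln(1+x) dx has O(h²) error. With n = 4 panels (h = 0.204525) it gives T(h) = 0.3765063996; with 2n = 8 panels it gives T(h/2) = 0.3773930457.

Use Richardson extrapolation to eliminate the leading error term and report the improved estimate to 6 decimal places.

0.377689

Method order is 2; weight 2^2 = 4.
2^2·A(h/2) = 1.5095721828; minus A(h) gives 1.1330657832.
Extrapolated: 1.1330657832 / 3 = 0.3776885944
Gap between inputs: 8.866e-04; correction applied: +0.0002955487.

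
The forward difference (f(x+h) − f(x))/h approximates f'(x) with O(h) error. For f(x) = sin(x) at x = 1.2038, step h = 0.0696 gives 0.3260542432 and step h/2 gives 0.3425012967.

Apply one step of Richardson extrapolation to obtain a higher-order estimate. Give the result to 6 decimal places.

r = 1: numerator weight 2, denominator 1.
2*0.3425012967 − 0.3260542432 = 0.3589483502
(2*0.3425012967 − 0.3260542432)/(2 − 1) = 0.3589483502

0.358948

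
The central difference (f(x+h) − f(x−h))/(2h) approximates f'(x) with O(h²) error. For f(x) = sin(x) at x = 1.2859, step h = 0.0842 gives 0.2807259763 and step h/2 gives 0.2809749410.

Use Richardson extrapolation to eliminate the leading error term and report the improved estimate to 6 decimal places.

0.281058

r = 2, so 2^r = 4.
2^2 × A(h/2) = 1.1238997640; minus A(h) gives 0.8431737877.
Divide by 2^2 − 1 = 3.
Result: 0.2810579292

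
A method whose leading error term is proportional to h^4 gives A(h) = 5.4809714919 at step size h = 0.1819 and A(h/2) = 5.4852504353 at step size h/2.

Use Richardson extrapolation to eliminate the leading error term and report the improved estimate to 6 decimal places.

5.485536

r = 4: numerator weight 16, denominator 15.
16 × 5.4852504353 = 87.7640069648; 87.7640069648 − 5.4809714919 = 82.2830354729
(16 × 5.4852504353 − 5.4809714919)/(16 − 1) = 5.4855356982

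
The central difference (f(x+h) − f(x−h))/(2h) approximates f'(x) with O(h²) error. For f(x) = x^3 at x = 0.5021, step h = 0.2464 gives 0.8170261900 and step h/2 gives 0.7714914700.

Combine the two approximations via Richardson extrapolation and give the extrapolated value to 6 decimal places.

0.756313

Leading term ∝ h^2; use weight 4 = 2^2.
4 × 0.7714914700 = 3.0859658800; 3.0859658800 − 0.8170261900 = 2.2689396900
Denominator 4 − 1 = 3.
2.2689396900 ÷ 3 = 0.7563132300
Correction |R − A(h/2)| = 1.518e-02; gap |A(h/2) − A(h)| = 4.553e-02.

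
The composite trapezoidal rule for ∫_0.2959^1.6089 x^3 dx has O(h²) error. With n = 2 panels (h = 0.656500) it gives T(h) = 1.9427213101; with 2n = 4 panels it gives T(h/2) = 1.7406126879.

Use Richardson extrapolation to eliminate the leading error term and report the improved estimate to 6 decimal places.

1.673243

Leading term ∝ h^2; use weight 4 = 2^2.
4·1.7406126879 = 6.9624507516; 6.9624507516 − 1.9427213101 = 5.0197294415
5.0197294415 ÷ 3 = 1.6732431472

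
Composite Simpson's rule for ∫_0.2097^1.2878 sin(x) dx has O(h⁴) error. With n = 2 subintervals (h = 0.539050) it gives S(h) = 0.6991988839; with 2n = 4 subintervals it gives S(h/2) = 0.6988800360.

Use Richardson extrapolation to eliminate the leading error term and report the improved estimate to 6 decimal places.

r = 4: numerator weight 16, denominator 15.
16×0.6988800360 = 11.1820805760; subtract 0.6991988839 → 10.4828816921
R = 10.4828816921/15 = 0.6988587795

0.698859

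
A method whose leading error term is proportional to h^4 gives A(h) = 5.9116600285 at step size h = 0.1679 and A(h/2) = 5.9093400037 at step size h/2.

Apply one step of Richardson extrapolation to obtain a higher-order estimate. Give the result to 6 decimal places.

Leading term ∝ h^4; use weight 16 = 2^4.
16×5.9093400037 = 94.5494400592; subtract 5.9116600285 → 88.6377800307
Divide by 2^4 − 1 = 15.
Result: 5.9091853354
Shift from A(h/2): −0.0001546683.

5.909185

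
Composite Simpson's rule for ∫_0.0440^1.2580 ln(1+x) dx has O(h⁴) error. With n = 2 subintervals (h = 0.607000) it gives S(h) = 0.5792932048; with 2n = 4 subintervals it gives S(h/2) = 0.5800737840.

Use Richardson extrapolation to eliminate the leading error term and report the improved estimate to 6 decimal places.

0.580126

r = 4, so 2^r = 16.
16 × 0.5800737840 − 0.5792932048 = 8.7018873392
R = 8.7018873392/15 = 0.5801258226
Shift from A(h/2): +0.0000520386.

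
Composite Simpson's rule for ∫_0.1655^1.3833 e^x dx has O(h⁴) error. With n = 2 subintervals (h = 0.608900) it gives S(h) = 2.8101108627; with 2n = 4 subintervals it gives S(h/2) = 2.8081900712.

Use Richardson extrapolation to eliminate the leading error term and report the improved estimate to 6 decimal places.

2.808062

r = 4: numerator weight 16, denominator 15.
Numerator 16 × A(h/2) − A(h) = 16 × 2.8081900712 − 2.8101108627 = 42.1209302765
Divide by 2^4 − 1 = 15.
Extrapolated: 42.1209302765 / 15 = 2.8080620184
Gap between inputs: 1.921e-03; correction applied: −0.0001280528.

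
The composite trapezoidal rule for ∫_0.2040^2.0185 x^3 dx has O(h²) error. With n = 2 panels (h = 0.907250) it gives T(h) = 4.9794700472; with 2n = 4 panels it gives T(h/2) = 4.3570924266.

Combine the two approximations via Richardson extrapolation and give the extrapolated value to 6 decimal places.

Order 2 gives 2^r = 4 and 2^r − 1 = 3.
4 × 4.3570924266 = 17.4283697064; subtract 4.9794700472 → 12.4488996592
Denominator 4 − 1 = 3.
Result: 4.1496332197

4.149633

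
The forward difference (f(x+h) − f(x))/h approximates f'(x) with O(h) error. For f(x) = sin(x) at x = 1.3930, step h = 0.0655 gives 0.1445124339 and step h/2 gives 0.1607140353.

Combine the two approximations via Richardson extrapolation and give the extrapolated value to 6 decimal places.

0.176916

r = 1: numerator weight 2, denominator 1.
Difference of the inputs: 0.1607140353 − 0.1445124339 = 0.0162016014
Correction (A(h/2) − A(h))/(2 − 1) = 0.0162016014/1 = 0.0162016014
R = A(h/2) + (A(h/2) − A(h))/1 = 0.1607140353 + 0.0162016014 = 0.1769156367
Gap between inputs: 1.620e-02; correction applied: +0.0162016014.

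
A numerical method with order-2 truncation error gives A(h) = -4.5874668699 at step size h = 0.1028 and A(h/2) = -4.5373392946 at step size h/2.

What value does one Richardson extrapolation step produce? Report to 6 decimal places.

With r = 2 the leading error scales as h^2, so the weight is 2^2 = 4.
A(h/2) − A(h) = -4.5373392946 − (-4.5874668699) = 0.0501275753
Divide by 2^2 − 1 = 3: 0.0501275753/3 = 0.0167091918
R = A(h/2) + (A(h/2) − A(h))/3 = -4.5373392946 + 0.0167091918 = -4.5206301028
Correction |R − A(h/2)| = 1.671e-02; gap |A(h/2) − A(h)| = 5.013e-02.

-4.520630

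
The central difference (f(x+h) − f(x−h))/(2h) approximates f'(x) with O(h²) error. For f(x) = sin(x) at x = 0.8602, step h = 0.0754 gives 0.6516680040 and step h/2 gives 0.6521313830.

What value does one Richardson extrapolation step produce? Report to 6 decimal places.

r = 2: numerator weight 4, denominator 3.
2^2 × A(h/2) = 2.6085255320; minus A(h) gives 1.9568575280.
R = 1.9568575280/3 = 0.6522858427

0.652286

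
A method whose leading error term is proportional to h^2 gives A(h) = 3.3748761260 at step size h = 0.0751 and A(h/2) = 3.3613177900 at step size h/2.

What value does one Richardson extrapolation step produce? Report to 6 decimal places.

Method order is 2; weight 2^2 = 4.
Weighted: 13.4452711600 − 3.3748761260 = 10.0703950340
Divide by 2^2 − 1 = 3.
So the Richardson estimate is 3.3567983447.

3.356798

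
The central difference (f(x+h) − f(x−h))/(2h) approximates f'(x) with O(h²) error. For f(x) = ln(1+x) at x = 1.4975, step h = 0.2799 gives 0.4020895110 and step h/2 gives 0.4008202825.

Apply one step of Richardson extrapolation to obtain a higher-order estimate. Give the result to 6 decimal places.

0.400397

The method has order 2: 2^2 = 4.
Weighted: 1.6032811300 − 0.4020895110 = 1.2011916190
Denominator 4 − 1 = 3.
(4·0.4008202825 − 0.4020895110)/(4 − 1) = 0.4003972063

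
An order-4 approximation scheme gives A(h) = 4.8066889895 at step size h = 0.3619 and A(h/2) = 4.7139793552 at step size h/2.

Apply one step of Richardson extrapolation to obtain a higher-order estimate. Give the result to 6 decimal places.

Method order is 4; weight 2^4 = 16.
16×4.7139793552 − 4.8066889895 = 70.6169806937
Denominator 16 − 1 = 15.
Extrapolated: 70.6169806937 / 15 = 4.7077987129
Shift from A(h/2): −0.0061806423.

4.707799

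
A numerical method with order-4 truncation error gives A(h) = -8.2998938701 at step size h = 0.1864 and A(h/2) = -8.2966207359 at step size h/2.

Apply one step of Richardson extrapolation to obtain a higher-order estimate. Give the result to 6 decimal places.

Leading term ∝ h^4; use weight 16 = 2^4.
Difference of the inputs: -8.2966207359 − (-8.2998938701) = 0.0032731342
Correction (A(h/2) − A(h))/(16 − 1) = 0.0032731342/15 = 0.0002182089
R = -8.2966207359 + 0.0002182089 = -8.2964025270
Correction |R − A(h/2)| = 2.182e-04; gap |A(h/2) − A(h)| = 3.273e-03.

-8.296403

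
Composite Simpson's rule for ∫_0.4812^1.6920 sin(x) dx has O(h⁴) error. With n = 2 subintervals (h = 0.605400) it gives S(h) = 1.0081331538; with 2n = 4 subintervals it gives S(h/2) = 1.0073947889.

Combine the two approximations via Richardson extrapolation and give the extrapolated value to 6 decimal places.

1.007346

Method order is 4; weight 2^4 = 16.
16*1.0073947889 = 16.1183166224; 16.1183166224 − 1.0081331538 = 15.1101834686
Extrapolated: 15.1101834686 / 15 = 1.0073455646
Correction |R − A(h/2)| = 4.922e-05; gap |A(h/2) − A(h)| = 7.384e-04.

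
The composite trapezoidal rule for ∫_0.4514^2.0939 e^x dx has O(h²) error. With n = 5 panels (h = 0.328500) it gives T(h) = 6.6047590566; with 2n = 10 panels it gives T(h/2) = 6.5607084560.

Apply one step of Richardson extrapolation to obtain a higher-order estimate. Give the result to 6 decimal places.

6.546025

With r = 2 the leading error scales as h^2, so the weight is 2^2 = 4.
Top: 4(6.5607084560) − (6.6047590566) = 19.6380747674
R = 19.6380747674/3 = 6.5460249225
Correction |R − A(h/2)| = 1.468e-02; gap |A(h/2) − A(h)| = 4.405e-02.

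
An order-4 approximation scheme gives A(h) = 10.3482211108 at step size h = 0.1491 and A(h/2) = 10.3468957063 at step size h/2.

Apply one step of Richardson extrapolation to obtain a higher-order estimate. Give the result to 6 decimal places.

Method order is 4; weight 2^4 = 16.
2^4*A(h/2) = 165.5503313008; minus A(h) gives 155.2021101900.
Denominator 16 − 1 = 15.
R = 155.2021101900/15 = 10.3468073460
Gap between inputs: 1.325e-03; correction applied: −0.0000883603.

10.346807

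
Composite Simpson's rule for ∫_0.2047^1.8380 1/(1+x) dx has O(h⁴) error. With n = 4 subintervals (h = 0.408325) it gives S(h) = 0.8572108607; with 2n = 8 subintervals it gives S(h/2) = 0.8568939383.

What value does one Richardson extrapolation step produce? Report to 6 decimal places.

0.856873

Order 4 gives 2^r = 16 and 2^r − 1 = 15.
Top: 16(0.8568939383) − (0.8572108607) = 12.8530921521
R = 12.8530921521/15 = 0.8568728101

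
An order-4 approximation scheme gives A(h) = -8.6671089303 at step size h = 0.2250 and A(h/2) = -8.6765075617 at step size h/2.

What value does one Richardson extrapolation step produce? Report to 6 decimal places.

-8.677134

Order 4 gives 2^r = 16 and 2^r − 1 = 15.
16*(-8.6765075617) = -138.8241209872; subtract (-8.6671089303) → -130.1570120569
(-130.1570120569) ÷ 15 = -8.6771341371
Correction |R − A(h/2)| = 6.266e-04; gap |A(h/2) − A(h)| = 9.399e-03.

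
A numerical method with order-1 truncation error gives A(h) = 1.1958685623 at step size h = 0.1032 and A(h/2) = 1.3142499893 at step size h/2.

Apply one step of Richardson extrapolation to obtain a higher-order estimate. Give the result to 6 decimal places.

1.432631

Leading term ∝ h^1; use weight 2 = 2^1.
Top: 2(1.3142499893) − (1.1958685623) = 1.4326314163
R = 1.4326314163/1 = 1.4326314163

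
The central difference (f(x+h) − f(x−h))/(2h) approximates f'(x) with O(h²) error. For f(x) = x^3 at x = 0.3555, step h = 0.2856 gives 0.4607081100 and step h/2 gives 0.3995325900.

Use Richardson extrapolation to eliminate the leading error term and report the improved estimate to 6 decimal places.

Order 2 gives 2^r = 4 and 2^r − 1 = 3.
Top: 4(0.3995325900) − (0.4607081100) = 1.1374222500
Divide by 2^2 − 1 = 3.
(4·0.3995325900 − 0.4607081100)/(4 − 1) = 0.3791407500

0.379141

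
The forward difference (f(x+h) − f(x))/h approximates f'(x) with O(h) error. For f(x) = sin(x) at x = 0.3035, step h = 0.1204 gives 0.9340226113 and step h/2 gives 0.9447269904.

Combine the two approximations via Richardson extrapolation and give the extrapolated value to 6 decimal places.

Error is O(h^1); halving h shrinks it by 2^1 = 2.
Numerator 2·A(h/2) − A(h) = 2·0.9447269904 − 0.9340226113 = 0.9554313695
Divide by 2^1 − 1 = 1.
0.9554313695 ÷ 1 = 0.9554313695
Correction |R − A(h/2)| = 1.070e-02; gap |A(h/2) − A(h)| = 1.070e-02.

0.955431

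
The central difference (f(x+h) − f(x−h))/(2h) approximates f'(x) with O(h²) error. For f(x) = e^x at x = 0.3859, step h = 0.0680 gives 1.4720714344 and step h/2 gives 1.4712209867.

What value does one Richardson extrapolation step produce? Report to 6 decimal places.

1.470938

Order 2 gives 2^r = 4 and 2^r − 1 = 3.
4 × 1.4712209867 = 5.8848839468; subtract 1.4720714344 → 4.4128125124
Denominator 4 − 1 = 3.
R = 4.4128125124/3 = 1.4709375041
Shift from A(h/2): −0.0002834826.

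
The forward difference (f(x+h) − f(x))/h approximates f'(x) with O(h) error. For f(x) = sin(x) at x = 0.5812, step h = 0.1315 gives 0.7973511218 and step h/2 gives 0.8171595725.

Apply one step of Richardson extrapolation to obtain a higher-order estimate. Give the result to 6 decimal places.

r = 1: numerator weight 2, denominator 1.
Top: 2(0.8171595725) − (0.7973511218) = 0.8369680232
R = 0.8369680232/1 = 0.8369680232

0.836968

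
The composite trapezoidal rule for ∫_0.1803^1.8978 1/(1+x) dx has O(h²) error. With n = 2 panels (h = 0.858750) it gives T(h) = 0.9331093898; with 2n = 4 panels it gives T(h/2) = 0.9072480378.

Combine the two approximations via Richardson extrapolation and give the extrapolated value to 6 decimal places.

Error is O(h^2); halving h shrinks it by 2^2 = 4.
4*0.9072480378 − 0.9331093898 = 2.6958827614
Extrapolated: 2.6958827614 / 3 = 0.8986275871
Shift from A(h/2): −0.0086204507.

0.898628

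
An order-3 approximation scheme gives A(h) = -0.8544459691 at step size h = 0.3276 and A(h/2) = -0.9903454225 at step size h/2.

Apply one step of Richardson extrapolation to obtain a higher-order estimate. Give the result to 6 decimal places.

-1.009760

Error is O(h^3); halving h shrinks it by 2^3 = 8.
8*(-0.9903454225) − (-0.8544459691) = -7.0683174109
(-7.0683174109) ÷ 7 = -1.0097596301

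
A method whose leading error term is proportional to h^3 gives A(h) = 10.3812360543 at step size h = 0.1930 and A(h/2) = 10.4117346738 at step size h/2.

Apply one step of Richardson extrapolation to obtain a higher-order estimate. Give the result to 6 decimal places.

10.416092

r = 3: numerator weight 8, denominator 7.
Numerator 8*A(h/2) − A(h) = 8*10.4117346738 − 10.3812360543 = 72.9126413361
Denominator 8 − 1 = 7.
Extrapolated: 72.9126413361 / 7 = 10.4160916194
Shift from A(h/2): +0.0043569456.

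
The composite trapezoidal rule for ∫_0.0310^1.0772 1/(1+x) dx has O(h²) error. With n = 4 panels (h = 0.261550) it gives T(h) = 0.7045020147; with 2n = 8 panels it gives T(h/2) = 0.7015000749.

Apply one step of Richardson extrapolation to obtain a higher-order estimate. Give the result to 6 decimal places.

Leading term ∝ h^2; use weight 4 = 2^2.
Top: 4(0.7015000749) − (0.7045020147) = 2.1014982849
Extrapolated: 2.1014982849 / 3 = 0.7004994283

0.700499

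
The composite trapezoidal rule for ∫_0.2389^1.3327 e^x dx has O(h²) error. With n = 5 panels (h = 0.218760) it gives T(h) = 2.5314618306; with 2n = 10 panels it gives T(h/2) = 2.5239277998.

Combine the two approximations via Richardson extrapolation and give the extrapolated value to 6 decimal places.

Leading term ∝ h^2; use weight 4 = 2^2.
4×2.5239277998 = 10.0957111992; subtract 2.5314618306 → 7.5642493686
Divide by 2^2 − 1 = 3.
(4×2.5239277998 − 2.5314618306)/(4 − 1) = 2.5214164562

2.521416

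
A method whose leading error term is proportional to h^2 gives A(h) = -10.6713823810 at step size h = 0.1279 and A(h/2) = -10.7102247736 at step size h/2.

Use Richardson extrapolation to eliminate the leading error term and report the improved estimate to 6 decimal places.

Leading term ∝ h^2; use weight 4 = 2^2.
2^2*A(h/2) = -42.8408990944; minus A(h) gives -32.1695167134.
Denominator 4 − 1 = 3.
R = (-32.1695167134)/3 = -10.7231722378
Shift from A(h/2): −0.0129474642.

-10.723172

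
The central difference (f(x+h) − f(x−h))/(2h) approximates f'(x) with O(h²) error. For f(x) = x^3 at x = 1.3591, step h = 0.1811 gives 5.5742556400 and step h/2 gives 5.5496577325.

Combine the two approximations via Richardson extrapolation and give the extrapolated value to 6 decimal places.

Error is O(h^2); halving h shrinks it by 2^2 = 4.
4·5.5496577325 = 22.1986309300; subtract 5.5742556400 → 16.6243752900
16.6243752900 ÷ 3 = 5.5414584300

5.541458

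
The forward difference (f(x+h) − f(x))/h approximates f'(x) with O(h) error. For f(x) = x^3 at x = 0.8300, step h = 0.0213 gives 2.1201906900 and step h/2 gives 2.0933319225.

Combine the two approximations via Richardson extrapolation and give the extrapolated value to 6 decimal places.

2.066473

Order 1 gives 2^r = 2 and 2^r − 1 = 1.
Top: 2(2.0933319225) − (2.1201906900) = 2.0664731550
2.0664731550 ÷ 1 = 2.0664731550
Gap between inputs: 2.686e-02; correction applied: −0.0268587675.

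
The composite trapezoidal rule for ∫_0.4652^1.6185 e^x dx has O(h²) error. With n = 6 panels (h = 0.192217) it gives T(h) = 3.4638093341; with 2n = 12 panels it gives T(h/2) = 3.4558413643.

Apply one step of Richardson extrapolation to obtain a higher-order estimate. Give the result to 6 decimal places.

3.453185

r = 2, so 2^r = 4.
Numerator 4*A(h/2) − A(h) = 4*3.4558413643 − 3.4638093341 = 10.3595561231
10.3595561231 ÷ 3 = 3.4531853744
Gap between inputs: 7.968e-03; correction applied: −0.0026559899.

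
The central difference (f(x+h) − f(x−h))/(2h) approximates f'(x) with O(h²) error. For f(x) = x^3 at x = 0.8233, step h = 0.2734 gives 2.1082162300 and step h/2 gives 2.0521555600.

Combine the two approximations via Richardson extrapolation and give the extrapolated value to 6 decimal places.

r = 2, so 2^r = 4.
4·2.0521555600 = 8.2086222400; subtract 2.1082162300 → 6.1004060100
Divide by 2^2 − 1 = 3.
Result: 2.0334686700

2.033469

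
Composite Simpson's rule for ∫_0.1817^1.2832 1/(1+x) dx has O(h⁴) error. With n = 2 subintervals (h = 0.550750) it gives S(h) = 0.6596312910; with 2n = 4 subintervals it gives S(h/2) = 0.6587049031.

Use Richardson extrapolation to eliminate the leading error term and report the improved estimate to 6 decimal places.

Error is O(h^4); halving h shrinks it by 2^4 = 16.
16·0.6587049031 = 10.5392784496; 10.5392784496 − 0.6596312910 = 9.8796471586
Divide by 2^4 − 1 = 15.
R = 9.8796471586/15 = 0.6586431439
Gap between inputs: 9.264e-04; correction applied: −0.0000617592.

0.658643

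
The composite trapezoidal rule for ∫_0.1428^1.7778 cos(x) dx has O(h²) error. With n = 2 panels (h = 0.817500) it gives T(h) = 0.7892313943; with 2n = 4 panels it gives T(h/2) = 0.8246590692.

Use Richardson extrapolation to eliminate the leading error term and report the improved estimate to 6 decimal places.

0.836468

Leading term ∝ h^2; use weight 4 = 2^2.
4×0.8246590692 − 0.7892313943 = 2.5094048825
Extrapolated: 2.5094048825 / 3 = 0.8364682942
Gap between inputs: 3.543e-02; correction applied: +0.0118092250.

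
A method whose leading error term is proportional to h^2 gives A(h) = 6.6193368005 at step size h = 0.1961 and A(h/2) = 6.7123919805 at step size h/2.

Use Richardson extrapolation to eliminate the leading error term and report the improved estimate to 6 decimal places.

Order 2 gives 2^r = 4 and 2^r − 1 = 3.
4 × 6.7123919805 − 6.6193368005 = 20.2302311215
(4 × 6.7123919805 − 6.6193368005)/(4 − 1) = 6.7434103738
Shift from A(h/2): +0.0310183933.

6.743410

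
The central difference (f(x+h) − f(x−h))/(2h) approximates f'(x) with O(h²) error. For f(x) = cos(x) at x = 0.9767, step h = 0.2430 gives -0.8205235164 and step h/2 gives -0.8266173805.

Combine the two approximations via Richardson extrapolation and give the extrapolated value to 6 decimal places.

r = 2: numerator weight 4, denominator 3.
4 × (-0.8266173805) = -3.3064695220; (-3.3064695220) − (-0.8205235164) = -2.4859460056
Extrapolated: (-2.4859460056) / 3 = -0.8286486685
Gap between inputs: 6.094e-03; correction applied: −0.0020312880.

-0.828649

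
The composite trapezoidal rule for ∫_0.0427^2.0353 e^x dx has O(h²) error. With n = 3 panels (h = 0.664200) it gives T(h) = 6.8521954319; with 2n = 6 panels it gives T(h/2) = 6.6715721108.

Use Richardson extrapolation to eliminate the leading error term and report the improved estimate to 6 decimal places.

With r = 2 the leading error scales as h^2, so the weight is 2^2 = 4.
4*6.6715721108 − 6.8521954319 = 19.8340930113
R = 19.8340930113/3 = 6.6113643371
Shift from A(h/2): −0.0602077737.

6.611364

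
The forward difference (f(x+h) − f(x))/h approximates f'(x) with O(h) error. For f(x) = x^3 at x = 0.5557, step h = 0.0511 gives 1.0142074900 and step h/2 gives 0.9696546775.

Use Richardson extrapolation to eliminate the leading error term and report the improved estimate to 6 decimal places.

0.925102

The method has order 1: 2^1 = 2.
2*0.9696546775 = 1.9393093550; subtract 1.0142074900 → 0.9251018650
Divide by 2^1 − 1 = 1.
So the Richardson estimate is 0.9251018650.
Correction |R − A(h/2)| = 4.455e-02; gap |A(h/2) − A(h)| = 4.455e-02.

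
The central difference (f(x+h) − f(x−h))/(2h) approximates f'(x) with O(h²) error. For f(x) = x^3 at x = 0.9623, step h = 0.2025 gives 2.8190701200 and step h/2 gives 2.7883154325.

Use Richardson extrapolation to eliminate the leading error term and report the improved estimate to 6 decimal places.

Error is O(h^2); halving h shrinks it by 2^2 = 4.
4×2.7883154325 = 11.1532617300; 11.1532617300 − 2.8190701200 = 8.3341916100
Extrapolated: 8.3341916100 / 3 = 2.7780638700

2.778064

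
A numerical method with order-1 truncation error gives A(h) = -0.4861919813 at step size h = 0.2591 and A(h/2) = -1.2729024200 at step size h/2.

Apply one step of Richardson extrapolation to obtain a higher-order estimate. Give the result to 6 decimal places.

With r = 1 the leading error scales as h^1, so the weight is 2^1 = 2.
Top: 2(-1.2729024200) − (-0.4861919813) = -2.0596128587
Denominator 2 − 1 = 1.
So the Richardson estimate is -2.0596128587.
Shift from A(h/2): −0.7867104387.

-2.059613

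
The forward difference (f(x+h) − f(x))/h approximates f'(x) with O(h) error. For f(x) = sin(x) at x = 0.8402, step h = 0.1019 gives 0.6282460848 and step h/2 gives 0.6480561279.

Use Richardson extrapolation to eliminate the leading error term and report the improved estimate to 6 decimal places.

Order 1 gives 2^r = 2 and 2^r − 1 = 1.
2*0.6480561279 = 1.2961122558; 1.2961122558 − 0.6282460848 = 0.6678661710
R = 0.6678661710/1 = 0.6678661710

0.667866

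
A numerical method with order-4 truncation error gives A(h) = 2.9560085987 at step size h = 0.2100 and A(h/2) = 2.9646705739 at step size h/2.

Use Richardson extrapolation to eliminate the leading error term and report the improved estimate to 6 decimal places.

2.965248

Error is O(h^4); halving h shrinks it by 2^4 = 16.
16×2.9646705739 = 47.4347291824; subtract 2.9560085987 → 44.4787205837
Divide by 2^4 − 1 = 15.
So the Richardson estimate is 2.9652480389.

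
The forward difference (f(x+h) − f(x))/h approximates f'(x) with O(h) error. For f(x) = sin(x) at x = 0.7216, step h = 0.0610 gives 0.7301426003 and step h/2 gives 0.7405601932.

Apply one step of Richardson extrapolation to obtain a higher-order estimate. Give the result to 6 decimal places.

0.750978

The method has order 1: 2^1 = 2.
2 × 0.7405601932 − 0.7301426003 = 0.7509777861
R = 0.7509777861/1 = 0.7509777861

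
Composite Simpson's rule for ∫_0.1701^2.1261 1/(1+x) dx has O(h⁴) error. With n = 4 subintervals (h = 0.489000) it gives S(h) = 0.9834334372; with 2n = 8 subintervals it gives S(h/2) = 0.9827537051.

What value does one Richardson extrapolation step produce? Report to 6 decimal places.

0.982708

Method order is 4; weight 2^4 = 16.
A(h/2) − A(h) = 0.9827537051 − 0.9834334372 = -0.0006797321
Correction (A(h/2) − A(h))/(16 − 1) = (-0.0006797321)/15 = -0.0000453155
R = 0.9827537051 − 0.0000453155 = 0.9827083896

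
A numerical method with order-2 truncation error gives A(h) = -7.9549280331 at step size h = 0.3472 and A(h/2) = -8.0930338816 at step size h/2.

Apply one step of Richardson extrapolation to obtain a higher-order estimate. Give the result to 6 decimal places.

Leading term ∝ h^2; use weight 4 = 2^2.
Weighted: (-32.3721355264) − (-7.9549280331) = -24.4172074933
Divide by 2^2 − 1 = 3.
So the Richardson estimate is -8.1390691644.
Shift from A(h/2): −0.0460352828.

-8.139069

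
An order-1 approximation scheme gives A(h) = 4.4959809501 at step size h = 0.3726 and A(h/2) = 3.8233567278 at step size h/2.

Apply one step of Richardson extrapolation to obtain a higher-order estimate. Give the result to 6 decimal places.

3.150733

r = 1: numerator weight 2, denominator 1.
Top: 2(3.8233567278) − (4.4959809501) = 3.1507325055
Divide by 2^1 − 1 = 1.
Extrapolated: 3.1507325055 / 1 = 3.1507325055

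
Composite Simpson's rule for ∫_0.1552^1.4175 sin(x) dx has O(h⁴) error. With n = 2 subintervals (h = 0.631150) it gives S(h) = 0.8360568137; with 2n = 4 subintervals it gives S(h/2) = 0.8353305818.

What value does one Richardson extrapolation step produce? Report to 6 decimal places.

0.835282

r = 4, so 2^r = 16.
A(h/2) − A(h) = 0.8353305818 − 0.8360568137 = -0.0007262319
Divide by 2^4 − 1 = 15: (-0.0007262319)/15 = -0.0000484155
R = 0.8353305818 − 0.0000484155 = 0.8352821663
Shift from A(h/2): −0.0000484155.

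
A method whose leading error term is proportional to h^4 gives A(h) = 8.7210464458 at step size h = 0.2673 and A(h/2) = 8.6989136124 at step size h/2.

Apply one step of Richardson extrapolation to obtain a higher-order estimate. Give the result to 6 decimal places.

Method order is 4; weight 2^4 = 16.
16*8.6989136124 = 139.1826177984; subtract 8.7210464458 → 130.4615713526
Divide by 2^4 − 1 = 15.
130.4615713526 ÷ 15 = 8.6974380902

8.697438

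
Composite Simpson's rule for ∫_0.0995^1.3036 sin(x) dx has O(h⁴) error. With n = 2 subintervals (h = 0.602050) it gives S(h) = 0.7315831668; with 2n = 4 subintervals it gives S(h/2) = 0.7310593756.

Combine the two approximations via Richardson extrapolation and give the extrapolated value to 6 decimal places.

0.731024

Leading term ∝ h^4; use weight 16 = 2^4.
Numerator 16 × A(h/2) − A(h) = 16 × 0.7310593756 − 0.7315831668 = 10.9653668428
R = 10.9653668428/15 = 0.7310244562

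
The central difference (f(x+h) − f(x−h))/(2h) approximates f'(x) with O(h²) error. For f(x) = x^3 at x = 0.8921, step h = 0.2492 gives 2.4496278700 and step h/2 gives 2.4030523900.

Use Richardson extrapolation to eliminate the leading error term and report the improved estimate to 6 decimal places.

Leading term ∝ h^2; use weight 4 = 2^2.
Top: 4(2.4030523900) − (2.4496278700) = 7.1625816900
R = 7.1625816900/3 = 2.3875272300

2.387527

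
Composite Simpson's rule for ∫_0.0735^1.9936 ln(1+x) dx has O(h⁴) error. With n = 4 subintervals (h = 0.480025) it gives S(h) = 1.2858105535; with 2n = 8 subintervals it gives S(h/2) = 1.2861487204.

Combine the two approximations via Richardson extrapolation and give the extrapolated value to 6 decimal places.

With r = 4 the leading error scales as h^4, so the weight is 2^4 = 16.
Weighted: 20.5783795264 − 1.2858105535 = 19.2925689729
R = 19.2925689729/15 = 1.2861712649
Correction |R − A(h/2)| = 2.254e-05; gap |A(h/2) − A(h)| = 3.382e-04.

1.286171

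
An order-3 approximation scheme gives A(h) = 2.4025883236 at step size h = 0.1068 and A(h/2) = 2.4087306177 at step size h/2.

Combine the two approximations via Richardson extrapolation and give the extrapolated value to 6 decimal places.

2.409608

r = 3: numerator weight 8, denominator 7.
8*2.4087306177 = 19.2698449416; 19.2698449416 − 2.4025883236 = 16.8672566180
Denominator 8 − 1 = 7.
16.8672566180 ÷ 7 = 2.4096080883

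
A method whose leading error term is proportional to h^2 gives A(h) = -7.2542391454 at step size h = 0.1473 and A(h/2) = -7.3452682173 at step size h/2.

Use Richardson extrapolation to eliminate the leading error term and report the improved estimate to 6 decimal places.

-7.375611

Method order is 2; weight 2^2 = 4.
4 × (-7.3452682173) = -29.3810728692; subtract (-7.2542391454) → -22.1268337238
(4 × (-7.3452682173) − (-7.2542391454))/(4 − 1) = -7.3756112413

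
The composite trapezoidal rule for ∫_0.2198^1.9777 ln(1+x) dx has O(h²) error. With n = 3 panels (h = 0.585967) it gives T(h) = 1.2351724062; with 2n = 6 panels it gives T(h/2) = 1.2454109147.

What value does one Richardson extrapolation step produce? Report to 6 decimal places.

1.248824

With r = 2 the leading error scales as h^2, so the weight is 2^2 = 4.
Difference of the inputs: 1.2454109147 − 1.2351724062 = 0.0102385085
Divide by 2^2 − 1 = 3: 0.0102385085/3 = 0.0034128362
R = 1.2454109147 + 0.0034128362 = 1.2488237509
Shift from A(h/2): +0.0034128362.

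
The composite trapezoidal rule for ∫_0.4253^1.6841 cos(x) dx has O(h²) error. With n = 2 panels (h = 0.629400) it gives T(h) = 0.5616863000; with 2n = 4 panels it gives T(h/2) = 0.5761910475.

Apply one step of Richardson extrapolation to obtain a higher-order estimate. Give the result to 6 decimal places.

With r = 2 the leading error scales as h^2, so the weight is 2^2 = 4.
Numerator 4 × A(h/2) − A(h) = 4 × 0.5761910475 − 0.5616863000 = 1.7430778900
Divide by 2^2 − 1 = 3.
Result: 0.5810259633
Gap between inputs: 1.450e-02; correction applied: +0.0048349158.

0.581026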